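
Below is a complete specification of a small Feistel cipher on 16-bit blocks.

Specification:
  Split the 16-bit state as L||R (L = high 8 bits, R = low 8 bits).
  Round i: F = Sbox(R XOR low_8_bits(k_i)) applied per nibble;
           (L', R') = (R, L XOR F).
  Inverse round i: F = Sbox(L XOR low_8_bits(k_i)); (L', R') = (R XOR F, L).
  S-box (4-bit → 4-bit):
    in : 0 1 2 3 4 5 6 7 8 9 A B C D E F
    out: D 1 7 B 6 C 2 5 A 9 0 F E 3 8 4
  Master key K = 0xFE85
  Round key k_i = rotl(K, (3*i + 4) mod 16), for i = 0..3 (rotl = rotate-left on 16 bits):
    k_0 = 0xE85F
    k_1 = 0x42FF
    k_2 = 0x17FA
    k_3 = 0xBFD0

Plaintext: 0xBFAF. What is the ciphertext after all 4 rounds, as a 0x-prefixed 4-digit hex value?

0x50D1

s_0 = plaintext = 0xBFAF
s_1 = Round(s_0, k_0) = 0xAFF2
s_2 = Round(s_1, k_1) = 0xF27C
s_3 = Round(s_2, k_2) = 0x7C50
s_4 = Round(s_3, k_3) = 0x50D1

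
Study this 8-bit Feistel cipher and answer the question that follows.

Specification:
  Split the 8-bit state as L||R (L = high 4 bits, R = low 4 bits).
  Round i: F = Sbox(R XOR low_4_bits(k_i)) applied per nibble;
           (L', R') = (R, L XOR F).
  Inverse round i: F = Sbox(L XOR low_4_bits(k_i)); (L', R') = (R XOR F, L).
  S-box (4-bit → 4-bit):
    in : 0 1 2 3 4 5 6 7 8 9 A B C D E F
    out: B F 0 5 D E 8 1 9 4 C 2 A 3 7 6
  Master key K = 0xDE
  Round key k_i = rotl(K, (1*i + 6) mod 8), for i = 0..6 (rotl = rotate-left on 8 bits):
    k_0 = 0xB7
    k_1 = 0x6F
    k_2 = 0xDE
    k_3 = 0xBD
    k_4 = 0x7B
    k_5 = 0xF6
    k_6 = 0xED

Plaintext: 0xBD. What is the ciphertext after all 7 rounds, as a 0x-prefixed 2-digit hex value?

0x68

s_0 = plaintext = 0xBD
s_1 = Round(s_0, k_0) = 0xD7
s_2 = Round(s_1, k_1) = 0x74
s_3 = Round(s_2, k_2) = 0x4B
s_4 = Round(s_3, k_3) = 0xBC
s_5 = Round(s_4, k_4) = 0xCA
s_6 = Round(s_5, k_5) = 0xA6
s_7 = Round(s_6, k_6) = 0x68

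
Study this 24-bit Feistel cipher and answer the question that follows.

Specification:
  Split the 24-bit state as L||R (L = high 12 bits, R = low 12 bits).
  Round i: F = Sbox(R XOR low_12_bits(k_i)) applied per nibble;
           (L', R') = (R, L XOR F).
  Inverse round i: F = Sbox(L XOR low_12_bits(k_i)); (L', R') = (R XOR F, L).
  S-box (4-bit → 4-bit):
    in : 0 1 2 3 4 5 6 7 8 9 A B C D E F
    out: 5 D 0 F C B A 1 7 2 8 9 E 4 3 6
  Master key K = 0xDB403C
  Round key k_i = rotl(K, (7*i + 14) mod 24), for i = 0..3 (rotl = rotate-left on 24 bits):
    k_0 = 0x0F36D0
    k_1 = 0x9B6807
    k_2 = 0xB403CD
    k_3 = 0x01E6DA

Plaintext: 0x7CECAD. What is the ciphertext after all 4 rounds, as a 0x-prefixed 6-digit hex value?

0xCD65B7

s_0 = plaintext = 0x7CECAD
s_1 = Round(s_0, k_0) = 0xCADFDA
s_2 = Round(s_1, k_1) = 0xFDADE9
s_3 = Round(s_2, k_2) = 0xDE9CD6
s_4 = Round(s_3, k_3) = 0xCD65B7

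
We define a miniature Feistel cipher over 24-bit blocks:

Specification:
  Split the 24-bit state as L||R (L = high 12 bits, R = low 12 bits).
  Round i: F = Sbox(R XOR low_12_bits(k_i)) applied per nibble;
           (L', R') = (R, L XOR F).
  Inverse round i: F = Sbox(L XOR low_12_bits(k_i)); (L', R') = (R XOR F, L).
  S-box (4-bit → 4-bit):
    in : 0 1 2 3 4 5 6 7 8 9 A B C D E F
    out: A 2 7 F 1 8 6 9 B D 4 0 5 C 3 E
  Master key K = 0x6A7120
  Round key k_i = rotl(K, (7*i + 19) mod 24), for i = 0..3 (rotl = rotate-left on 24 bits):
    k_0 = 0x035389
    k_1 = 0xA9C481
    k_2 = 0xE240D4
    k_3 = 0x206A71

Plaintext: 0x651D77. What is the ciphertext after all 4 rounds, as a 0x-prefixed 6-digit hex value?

0xB37D9E

s_0 = plaintext = 0x651D77
s_1 = Round(s_0, k_0) = 0xD775B2
s_2 = Round(s_1, k_1) = 0x5B2F88
s_3 = Round(s_2, k_2) = 0xF88B37
s_4 = Round(s_3, k_3) = 0xB37D9E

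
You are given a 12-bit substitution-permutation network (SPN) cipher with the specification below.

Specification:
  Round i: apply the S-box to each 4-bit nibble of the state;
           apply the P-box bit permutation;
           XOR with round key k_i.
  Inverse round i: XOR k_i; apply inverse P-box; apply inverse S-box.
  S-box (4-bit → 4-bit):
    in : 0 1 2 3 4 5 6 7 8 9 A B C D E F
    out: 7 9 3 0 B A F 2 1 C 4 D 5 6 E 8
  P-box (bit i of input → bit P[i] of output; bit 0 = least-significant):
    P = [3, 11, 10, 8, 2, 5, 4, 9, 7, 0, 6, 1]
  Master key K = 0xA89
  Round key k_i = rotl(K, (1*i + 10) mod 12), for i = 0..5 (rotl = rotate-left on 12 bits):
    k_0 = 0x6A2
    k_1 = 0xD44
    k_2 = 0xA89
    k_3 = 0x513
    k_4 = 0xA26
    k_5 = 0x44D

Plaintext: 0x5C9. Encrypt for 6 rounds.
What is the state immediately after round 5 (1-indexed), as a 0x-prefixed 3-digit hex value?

s_0 = plaintext = 0x5C9
s_1 = Round(s_0, k_0) = 0x3B5
s_2 = Round(s_1, k_1) = 0x650
s_3 = Round(s_2, k_2) = 0x462
s_4 = Round(s_3, k_3) = 0xFAC
s_5 = Round(s_4, k_4) = 0xE3C
s_6 = Round(s_5, k_5) = 0x006

0xE3C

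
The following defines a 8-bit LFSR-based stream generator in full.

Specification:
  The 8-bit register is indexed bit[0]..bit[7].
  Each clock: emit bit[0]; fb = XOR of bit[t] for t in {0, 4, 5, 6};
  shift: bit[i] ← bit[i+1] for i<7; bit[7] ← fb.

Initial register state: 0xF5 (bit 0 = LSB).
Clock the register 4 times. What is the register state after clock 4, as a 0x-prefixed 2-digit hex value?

0x6F

reg_0 = 0xF5
clock 1: out=1, reg = 0x7A
clock 2: out=0, reg = 0xBD
clock 3: out=1, reg = 0xDE
clock 4: out=0, reg = 0x6F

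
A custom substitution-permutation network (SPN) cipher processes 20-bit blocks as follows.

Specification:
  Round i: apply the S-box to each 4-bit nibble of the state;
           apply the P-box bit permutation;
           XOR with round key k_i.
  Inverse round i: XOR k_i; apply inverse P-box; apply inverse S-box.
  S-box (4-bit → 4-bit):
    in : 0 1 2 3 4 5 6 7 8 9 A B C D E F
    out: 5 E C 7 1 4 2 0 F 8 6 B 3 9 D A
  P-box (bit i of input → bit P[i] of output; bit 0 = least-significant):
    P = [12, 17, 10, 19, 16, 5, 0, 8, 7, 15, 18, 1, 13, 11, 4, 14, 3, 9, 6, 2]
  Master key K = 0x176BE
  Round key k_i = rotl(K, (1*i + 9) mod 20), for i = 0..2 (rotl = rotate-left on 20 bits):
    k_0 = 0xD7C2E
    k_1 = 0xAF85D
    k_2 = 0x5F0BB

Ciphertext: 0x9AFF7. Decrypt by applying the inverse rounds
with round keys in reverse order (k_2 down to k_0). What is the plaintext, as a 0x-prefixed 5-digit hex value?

s_0 = ciphertext = 0x9AFF7
s_1 = InvRound(s_0, k_2) = 0x8F59E
s_2 = InvRound(s_1, k_1) = 0x56D2A
s_3 = InvRound(s_2, k_0) = 0x9779D

0x9779D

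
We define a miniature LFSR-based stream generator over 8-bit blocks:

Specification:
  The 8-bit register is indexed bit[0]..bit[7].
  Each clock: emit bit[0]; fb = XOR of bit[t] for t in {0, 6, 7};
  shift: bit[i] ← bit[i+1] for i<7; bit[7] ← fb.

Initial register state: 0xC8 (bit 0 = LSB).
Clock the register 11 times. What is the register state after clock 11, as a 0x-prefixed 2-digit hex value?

reg_0 = 0xC8
clock 1: out=0, reg = 0x64
clock 2: out=0, reg = 0xB2
clock 3: out=0, reg = 0xD9
clock 4: out=1, reg = 0xEC
clock 5: out=0, reg = 0x76
clock 6: out=0, reg = 0xBB
clock 7: out=1, reg = 0x5D
clock 8: out=1, reg = 0x2E
clock 9: out=0, reg = 0x17
clock 10: out=1, reg = 0x8B
clock 11: out=1, reg = 0x45

0x45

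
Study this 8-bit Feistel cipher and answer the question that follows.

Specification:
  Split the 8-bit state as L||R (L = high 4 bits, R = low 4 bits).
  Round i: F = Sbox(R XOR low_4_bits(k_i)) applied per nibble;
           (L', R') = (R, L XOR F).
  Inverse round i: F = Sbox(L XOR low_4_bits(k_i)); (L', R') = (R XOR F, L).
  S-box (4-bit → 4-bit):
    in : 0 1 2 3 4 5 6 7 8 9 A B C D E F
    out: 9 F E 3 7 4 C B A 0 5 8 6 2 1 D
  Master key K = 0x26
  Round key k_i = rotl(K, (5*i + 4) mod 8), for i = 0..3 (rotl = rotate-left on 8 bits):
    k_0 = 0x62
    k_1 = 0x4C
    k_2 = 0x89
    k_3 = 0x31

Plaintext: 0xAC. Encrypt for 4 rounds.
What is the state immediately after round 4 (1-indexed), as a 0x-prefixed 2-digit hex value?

s_0 = plaintext = 0xAC
s_1 = Round(s_0, k_0) = 0xCB
s_2 = Round(s_1, k_1) = 0xB7
s_3 = Round(s_2, k_2) = 0x7A
s_4 = Round(s_3, k_3) = 0xAF

0xAF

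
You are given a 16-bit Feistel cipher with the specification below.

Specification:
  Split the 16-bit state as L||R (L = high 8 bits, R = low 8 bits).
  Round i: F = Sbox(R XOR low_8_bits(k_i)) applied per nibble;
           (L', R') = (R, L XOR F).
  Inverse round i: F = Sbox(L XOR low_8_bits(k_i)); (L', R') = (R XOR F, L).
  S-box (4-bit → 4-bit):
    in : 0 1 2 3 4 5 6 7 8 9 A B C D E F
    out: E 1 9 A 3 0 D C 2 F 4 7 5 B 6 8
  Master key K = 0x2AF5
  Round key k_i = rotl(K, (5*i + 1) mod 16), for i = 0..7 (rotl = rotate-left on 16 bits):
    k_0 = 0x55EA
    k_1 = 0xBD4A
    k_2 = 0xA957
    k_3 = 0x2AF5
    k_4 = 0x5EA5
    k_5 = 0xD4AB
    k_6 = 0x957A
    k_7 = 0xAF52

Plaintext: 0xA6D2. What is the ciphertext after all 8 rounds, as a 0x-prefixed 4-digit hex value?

0xA4AC

s_0 = plaintext = 0xA6D2
s_1 = Round(s_0, k_0) = 0xD204
s_2 = Round(s_1, k_1) = 0x04E4
s_3 = Round(s_2, k_2) = 0xE47E
s_4 = Round(s_3, k_3) = 0x7EC3
s_5 = Round(s_4, k_4) = 0xC3A3
s_6 = Round(s_5, k_5) = 0xA321
s_7 = Round(s_6, k_6) = 0x21A4
s_8 = Round(s_7, k_7) = 0xA4AC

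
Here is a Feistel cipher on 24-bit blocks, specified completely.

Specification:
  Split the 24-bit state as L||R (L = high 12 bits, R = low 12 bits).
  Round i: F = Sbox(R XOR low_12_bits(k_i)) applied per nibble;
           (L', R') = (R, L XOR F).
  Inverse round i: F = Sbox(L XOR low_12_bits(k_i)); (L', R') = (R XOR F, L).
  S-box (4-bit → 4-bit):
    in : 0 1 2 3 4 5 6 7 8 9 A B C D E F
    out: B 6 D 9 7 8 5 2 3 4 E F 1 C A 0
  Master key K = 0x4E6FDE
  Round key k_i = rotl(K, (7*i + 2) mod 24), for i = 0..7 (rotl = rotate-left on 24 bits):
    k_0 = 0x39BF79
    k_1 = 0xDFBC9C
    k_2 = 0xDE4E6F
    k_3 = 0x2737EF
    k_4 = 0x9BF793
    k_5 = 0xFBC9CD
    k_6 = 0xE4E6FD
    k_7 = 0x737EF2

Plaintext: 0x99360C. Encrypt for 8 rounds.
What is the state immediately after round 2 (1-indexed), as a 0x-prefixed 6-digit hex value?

s_0 = plaintext = 0x99360C
s_1 = Round(s_0, k_0) = 0x60CDBB
s_2 = Round(s_1, k_1) = 0xDBB0DE
s_3 = Round(s_2, k_2) = 0x0DE74D
s_4 = Round(s_3, k_3) = 0x74DB33
s_5 = Round(s_4, k_4) = 0xB336A6
s_6 = Round(s_5, k_5) = 0x6A6B6C
s_7 = Round(s_6, k_6) = 0xB6CAE0
s_8 = Round(s_7, k_7) = 0xAE0C01

0xDBB0DE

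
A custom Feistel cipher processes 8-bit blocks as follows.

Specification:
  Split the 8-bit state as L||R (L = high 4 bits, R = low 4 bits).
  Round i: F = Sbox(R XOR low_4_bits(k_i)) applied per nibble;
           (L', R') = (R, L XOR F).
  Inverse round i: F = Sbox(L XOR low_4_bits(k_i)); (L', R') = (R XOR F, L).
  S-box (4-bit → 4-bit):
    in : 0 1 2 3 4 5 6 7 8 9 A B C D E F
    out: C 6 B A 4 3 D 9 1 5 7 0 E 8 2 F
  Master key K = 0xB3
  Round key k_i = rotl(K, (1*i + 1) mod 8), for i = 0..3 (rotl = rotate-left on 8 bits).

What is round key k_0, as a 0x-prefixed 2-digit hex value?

K = 0xB3
k_0 = rotl(K, (1*0+1) mod 8) = rotl(K, 1) = 0x67

0x67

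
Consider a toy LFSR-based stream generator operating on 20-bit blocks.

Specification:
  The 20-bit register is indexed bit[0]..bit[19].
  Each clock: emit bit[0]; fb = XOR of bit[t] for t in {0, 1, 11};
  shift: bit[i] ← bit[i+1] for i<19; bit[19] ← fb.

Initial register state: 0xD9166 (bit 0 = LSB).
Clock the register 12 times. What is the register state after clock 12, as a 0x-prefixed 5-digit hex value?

0x667D9

reg_0 = 0xD9166
clock 1: out=0, reg = 0xEC8B3
clock 2: out=1, reg = 0xF6459
clock 3: out=1, reg = 0xFB22C
clock 4: out=0, reg = 0x7D916
clock 5: out=0, reg = 0x3EC8B
clock 6: out=1, reg = 0x9F645
clock 7: out=1, reg = 0xCFB22
clock 8: out=0, reg = 0x67D91
clock 9: out=1, reg = 0x33EC8
clock 10: out=0, reg = 0x99F64
clock 11: out=0, reg = 0xCCFB2
clock 12: out=0, reg = 0x667D9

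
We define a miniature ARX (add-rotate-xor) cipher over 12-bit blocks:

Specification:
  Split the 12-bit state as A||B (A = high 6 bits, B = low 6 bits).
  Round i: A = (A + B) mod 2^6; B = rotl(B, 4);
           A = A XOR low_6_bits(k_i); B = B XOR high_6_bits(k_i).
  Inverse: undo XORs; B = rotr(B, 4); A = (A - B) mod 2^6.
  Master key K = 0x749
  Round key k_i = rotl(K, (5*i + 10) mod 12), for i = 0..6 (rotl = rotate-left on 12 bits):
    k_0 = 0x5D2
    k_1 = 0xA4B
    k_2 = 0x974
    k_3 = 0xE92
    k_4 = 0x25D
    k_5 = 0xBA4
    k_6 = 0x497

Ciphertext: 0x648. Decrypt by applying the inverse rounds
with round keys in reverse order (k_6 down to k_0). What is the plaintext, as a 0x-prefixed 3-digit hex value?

0xDDC

s_0 = ciphertext = 0x648
s_1 = InvRound(s_0, k_6) = 0x969
s_2 = InvRound(s_1, k_5) = 0x95C
s_3 = InvRound(s_2, k_4) = 0x8D5
s_4 = InvRound(s_3, k_3) = 0xCFE
s_5 = InvRound(s_4, k_2) = 0x6AD
s_6 = InvRound(s_5, k_1) = 0x050
s_7 = InvRound(s_6, k_0) = 0xDDC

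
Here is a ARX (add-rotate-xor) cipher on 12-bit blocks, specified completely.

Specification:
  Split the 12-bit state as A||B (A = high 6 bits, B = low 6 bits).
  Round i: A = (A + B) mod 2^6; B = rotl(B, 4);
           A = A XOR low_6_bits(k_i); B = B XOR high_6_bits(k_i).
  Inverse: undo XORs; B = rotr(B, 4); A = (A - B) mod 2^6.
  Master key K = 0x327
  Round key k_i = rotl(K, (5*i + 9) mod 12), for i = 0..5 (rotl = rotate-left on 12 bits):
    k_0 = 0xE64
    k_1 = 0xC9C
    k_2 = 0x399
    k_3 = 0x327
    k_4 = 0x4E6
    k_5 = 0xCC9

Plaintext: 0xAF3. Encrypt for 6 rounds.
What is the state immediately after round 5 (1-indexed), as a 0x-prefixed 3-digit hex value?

0xD4B

s_0 = plaintext = 0xAF3
s_1 = Round(s_0, k_0) = 0xE85
s_2 = Round(s_1, k_1) = 0x8E3
s_3 = Round(s_2, k_2) = 0x7F6
s_4 = Round(s_3, k_3) = 0xCA1
s_5 = Round(s_4, k_4) = 0xD4B
s_6 = Round(s_5, k_5) = 0x241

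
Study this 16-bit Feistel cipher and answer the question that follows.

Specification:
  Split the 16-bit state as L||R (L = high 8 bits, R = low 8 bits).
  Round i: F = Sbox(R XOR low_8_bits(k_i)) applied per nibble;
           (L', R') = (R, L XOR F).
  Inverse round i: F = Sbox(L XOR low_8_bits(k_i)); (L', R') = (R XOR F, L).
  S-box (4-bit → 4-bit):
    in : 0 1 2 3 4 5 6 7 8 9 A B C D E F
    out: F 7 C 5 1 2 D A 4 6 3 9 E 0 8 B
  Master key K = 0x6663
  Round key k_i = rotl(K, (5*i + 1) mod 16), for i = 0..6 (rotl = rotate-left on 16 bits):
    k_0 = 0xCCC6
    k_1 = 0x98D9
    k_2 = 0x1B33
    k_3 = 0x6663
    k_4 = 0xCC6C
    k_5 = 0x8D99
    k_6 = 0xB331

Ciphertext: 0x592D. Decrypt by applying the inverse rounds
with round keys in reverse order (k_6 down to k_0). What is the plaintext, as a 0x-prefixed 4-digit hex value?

0x56ED

s_0 = ciphertext = 0x592D
s_1 = InvRound(s_0, k_6) = 0xF959
s_2 = InvRound(s_1, k_5) = 0x86F9
s_3 = InvRound(s_2, k_4) = 0x7A86
s_4 = InvRound(s_3, k_3) = 0xF07A
s_5 = InvRound(s_4, k_2) = 0x9FF0
s_6 = InvRound(s_5, k_1) = 0xED9F
s_7 = InvRound(s_6, k_0) = 0x56ED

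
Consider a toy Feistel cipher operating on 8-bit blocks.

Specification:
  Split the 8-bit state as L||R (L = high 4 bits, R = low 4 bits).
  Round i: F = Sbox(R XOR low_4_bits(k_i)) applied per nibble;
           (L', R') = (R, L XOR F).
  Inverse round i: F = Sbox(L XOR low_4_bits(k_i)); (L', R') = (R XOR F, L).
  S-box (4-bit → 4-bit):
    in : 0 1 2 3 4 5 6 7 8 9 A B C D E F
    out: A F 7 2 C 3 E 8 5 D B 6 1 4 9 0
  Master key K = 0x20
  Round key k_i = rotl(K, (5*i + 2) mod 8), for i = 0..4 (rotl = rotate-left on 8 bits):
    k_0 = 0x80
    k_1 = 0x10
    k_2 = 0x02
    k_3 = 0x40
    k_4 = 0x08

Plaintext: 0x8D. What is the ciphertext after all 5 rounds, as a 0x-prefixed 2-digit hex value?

0xFD

s_0 = plaintext = 0x8D
s_1 = Round(s_0, k_0) = 0xDC
s_2 = Round(s_1, k_1) = 0xCC
s_3 = Round(s_2, k_2) = 0xC5
s_4 = Round(s_3, k_3) = 0x5F
s_5 = Round(s_4, k_4) = 0xFD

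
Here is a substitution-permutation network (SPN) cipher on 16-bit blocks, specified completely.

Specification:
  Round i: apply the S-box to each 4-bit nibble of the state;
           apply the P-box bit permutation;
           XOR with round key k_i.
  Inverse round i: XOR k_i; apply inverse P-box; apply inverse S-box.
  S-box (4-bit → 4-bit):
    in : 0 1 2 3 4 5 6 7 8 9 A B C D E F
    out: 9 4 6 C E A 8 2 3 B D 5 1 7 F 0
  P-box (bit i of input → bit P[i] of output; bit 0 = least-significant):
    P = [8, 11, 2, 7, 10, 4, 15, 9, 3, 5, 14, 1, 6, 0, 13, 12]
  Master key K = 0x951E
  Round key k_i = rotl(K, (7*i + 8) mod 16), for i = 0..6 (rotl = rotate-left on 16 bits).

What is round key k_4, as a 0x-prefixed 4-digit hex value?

0x51E9

K = 0x951E
k_0 = rotl(K, (7*0+8) mod 16) = rotl(K, 8) = 0x1E95
k_1 = rotl(K, (7*1+8) mod 16) = rotl(K, 15) = 0x4A8F
k_2 = rotl(K, (7*2+8) mod 16) = rotl(K, 6) = 0x47A5
k_3 = rotl(K, (7*3+8) mod 16) = rotl(K, 13) = 0xD2A3
k_4 = rotl(K, (7*4+8) mod 16) = rotl(K, 4) = 0x51E9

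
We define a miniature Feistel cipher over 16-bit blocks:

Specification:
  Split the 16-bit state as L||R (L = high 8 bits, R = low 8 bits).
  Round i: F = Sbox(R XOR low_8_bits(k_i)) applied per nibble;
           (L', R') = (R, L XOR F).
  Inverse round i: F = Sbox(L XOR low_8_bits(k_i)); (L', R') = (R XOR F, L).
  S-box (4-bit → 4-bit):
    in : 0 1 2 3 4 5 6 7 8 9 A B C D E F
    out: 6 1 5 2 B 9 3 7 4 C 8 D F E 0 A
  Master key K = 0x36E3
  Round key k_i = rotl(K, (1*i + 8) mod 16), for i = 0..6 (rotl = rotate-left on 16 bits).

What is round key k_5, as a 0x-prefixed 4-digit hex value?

K = 0x36E3
k_0 = rotl(K, (1*0+8) mod 16) = rotl(K, 8) = 0xE336
k_1 = rotl(K, (1*1+8) mod 16) = rotl(K, 9) = 0xC66D
k_2 = rotl(K, (1*2+8) mod 16) = rotl(K, 10) = 0x8CDB
k_3 = rotl(K, (1*3+8) mod 16) = rotl(K, 11) = 0x19B7
k_4 = rotl(K, (1*4+8) mod 16) = rotl(K, 12) = 0x336E
k_5 = rotl(K, (1*5+8) mod 16) = rotl(K, 13) = 0x66DC

0x66DC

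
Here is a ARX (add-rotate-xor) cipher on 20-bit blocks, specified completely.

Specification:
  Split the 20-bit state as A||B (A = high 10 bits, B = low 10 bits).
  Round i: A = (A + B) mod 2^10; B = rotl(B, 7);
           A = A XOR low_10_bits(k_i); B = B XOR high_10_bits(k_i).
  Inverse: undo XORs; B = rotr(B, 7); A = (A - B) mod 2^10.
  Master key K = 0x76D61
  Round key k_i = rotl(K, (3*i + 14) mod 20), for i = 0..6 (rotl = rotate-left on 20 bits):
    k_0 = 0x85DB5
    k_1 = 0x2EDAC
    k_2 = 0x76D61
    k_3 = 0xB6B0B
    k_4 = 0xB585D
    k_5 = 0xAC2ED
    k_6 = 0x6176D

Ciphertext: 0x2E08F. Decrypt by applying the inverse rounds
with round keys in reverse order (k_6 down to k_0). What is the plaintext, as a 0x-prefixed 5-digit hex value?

0xBFB9E

s_0 = ciphertext = 0x2E08F
s_1 = InvRound(s_0, k_6) = 0xE0C52
s_2 = InvRound(s_1, k_5) = 0x96715
s_3 = InvRound(s_2, k_4) = 0xFA61B
s_4 = InvRound(s_3, k_3) = 0xB6609
s_5 = InvRound(s_4, k_2) = 0x48697
s_6 = InvRound(s_5, k_1) = 0xCA564
s_7 = InvRound(s_6, k_0) = 0xBFB9E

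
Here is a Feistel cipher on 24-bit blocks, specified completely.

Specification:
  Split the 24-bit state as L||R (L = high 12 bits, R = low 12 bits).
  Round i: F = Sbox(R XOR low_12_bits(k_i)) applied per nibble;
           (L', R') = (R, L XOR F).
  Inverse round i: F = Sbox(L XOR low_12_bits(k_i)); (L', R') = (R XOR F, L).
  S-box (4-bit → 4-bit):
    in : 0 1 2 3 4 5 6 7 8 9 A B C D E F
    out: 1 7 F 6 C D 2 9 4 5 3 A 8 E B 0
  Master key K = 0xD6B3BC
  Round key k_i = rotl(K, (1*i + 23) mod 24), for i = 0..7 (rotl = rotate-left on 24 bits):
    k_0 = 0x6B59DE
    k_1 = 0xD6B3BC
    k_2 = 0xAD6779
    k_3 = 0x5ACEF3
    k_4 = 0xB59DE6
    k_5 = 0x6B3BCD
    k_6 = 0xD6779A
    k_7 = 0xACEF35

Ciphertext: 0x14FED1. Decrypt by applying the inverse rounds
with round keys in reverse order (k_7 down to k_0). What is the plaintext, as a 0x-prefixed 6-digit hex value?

s_0 = ciphertext = 0x14FED1
s_1 = InvRound(s_0, k_7) = 0x54214F
s_2 = InvRound(s_1, k_6) = 0xEAB542
s_3 = InvRound(s_2, k_5) = 0x860EAB
s_4 = InvRound(s_3, k_4) = 0x3E9860
s_5 = InvRound(s_4, k_3) = 0x6133E9
s_6 = InvRound(s_5, k_2) = 0x4CA613
s_7 = InvRound(s_6, k_1) = 0xF814CA
s_8 = InvRound(s_7, k_0) = 0x61AF81

0x61AF81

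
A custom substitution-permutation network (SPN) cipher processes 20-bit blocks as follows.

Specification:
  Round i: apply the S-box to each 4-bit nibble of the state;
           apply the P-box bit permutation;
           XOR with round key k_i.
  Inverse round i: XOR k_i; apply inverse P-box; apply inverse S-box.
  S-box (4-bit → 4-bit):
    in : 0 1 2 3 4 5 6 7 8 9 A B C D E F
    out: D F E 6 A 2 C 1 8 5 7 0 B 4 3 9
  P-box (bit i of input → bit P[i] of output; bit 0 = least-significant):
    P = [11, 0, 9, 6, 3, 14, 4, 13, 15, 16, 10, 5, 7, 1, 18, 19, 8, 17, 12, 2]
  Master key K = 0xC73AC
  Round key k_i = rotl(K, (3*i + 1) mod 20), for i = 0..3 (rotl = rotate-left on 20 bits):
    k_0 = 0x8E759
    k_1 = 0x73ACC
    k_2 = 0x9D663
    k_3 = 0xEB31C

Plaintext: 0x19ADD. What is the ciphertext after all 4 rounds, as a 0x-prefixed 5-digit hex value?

s_0 = plaintext = 0x19ADD
s_1 = Round(s_0, k_0) = 0xF70CD
s_2 = Round(s_1, k_1) = 0x7DD60
s_3 = Round(s_2, k_2) = 0xDF933
s_4 = Round(s_3, k_3) = 0x6658D

0x6658D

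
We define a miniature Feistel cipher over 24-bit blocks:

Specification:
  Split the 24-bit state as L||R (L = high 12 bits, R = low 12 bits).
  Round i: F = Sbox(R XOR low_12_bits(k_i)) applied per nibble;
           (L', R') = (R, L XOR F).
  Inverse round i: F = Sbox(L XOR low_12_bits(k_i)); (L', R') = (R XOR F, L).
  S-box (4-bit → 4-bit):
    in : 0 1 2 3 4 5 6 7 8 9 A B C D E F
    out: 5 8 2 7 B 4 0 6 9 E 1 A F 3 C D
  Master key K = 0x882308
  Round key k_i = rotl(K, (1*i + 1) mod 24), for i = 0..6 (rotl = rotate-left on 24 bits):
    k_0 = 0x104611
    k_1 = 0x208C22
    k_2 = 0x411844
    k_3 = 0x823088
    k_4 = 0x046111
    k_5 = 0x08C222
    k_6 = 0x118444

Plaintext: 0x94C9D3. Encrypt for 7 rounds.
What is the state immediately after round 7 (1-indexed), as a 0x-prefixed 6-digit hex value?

s_0 = plaintext = 0x94C9D3
s_1 = Round(s_0, k_0) = 0x9D34BE
s_2 = Round(s_1, k_1) = 0x4BE03C
s_3 = Round(s_2, k_2) = 0x03CDD7
s_4 = Round(s_3, k_3) = 0xDD7371
s_5 = Round(s_4, k_4) = 0x371FD2
s_6 = Round(s_5, k_5) = 0xFD20A4
s_7 = Round(s_6, k_6) = 0x0A4417

0x0A4417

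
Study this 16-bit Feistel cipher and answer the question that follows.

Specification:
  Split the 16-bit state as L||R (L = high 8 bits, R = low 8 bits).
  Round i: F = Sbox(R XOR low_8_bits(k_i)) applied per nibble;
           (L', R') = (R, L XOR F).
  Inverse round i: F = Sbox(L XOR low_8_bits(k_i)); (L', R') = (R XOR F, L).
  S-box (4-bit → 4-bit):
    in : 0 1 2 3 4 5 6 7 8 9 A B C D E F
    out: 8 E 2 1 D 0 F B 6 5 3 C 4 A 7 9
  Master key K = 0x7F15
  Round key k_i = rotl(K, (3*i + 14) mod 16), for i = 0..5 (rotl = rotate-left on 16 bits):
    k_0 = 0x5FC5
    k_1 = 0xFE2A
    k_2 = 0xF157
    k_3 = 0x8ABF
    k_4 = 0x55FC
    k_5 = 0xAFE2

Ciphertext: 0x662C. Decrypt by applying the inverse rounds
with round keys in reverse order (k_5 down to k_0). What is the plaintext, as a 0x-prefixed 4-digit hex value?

s_0 = ciphertext = 0x662C
s_1 = InvRound(s_0, k_5) = 0x4166
s_2 = InvRound(s_1, k_4) = 0xAC41
s_3 = InvRound(s_2, k_3) = 0xA0AC
s_4 = InvRound(s_3, k_2) = 0x37A0
s_5 = InvRound(s_4, k_1) = 0x4A37
s_6 = InvRound(s_5, k_0) = 0x5E4A

0x5E4A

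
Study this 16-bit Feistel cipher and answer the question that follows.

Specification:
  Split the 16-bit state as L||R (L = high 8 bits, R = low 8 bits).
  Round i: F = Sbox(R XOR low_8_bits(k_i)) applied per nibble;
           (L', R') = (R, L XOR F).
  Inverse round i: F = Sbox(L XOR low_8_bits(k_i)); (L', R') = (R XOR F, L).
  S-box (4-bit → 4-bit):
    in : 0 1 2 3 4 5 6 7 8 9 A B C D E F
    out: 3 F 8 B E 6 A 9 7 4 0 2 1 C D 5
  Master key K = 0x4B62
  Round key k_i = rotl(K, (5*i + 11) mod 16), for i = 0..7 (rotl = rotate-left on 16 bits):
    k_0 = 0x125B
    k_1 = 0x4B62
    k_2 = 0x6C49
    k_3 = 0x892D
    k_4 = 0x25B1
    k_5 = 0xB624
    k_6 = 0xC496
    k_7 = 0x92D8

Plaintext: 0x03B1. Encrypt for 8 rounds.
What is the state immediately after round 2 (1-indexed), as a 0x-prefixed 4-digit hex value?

s_0 = plaintext = 0x03B1
s_1 = Round(s_0, k_0) = 0xB1D3
s_2 = Round(s_1, k_1) = 0xD39E
s_3 = Round(s_2, k_2) = 0x9E1A
s_4 = Round(s_3, k_3) = 0x1A27
s_5 = Round(s_4, k_4) = 0x2750
s_6 = Round(s_5, k_5) = 0x50B9
s_7 = Round(s_6, k_6) = 0xB9D5
s_8 = Round(s_7, k_7) = 0xD585

0xD39E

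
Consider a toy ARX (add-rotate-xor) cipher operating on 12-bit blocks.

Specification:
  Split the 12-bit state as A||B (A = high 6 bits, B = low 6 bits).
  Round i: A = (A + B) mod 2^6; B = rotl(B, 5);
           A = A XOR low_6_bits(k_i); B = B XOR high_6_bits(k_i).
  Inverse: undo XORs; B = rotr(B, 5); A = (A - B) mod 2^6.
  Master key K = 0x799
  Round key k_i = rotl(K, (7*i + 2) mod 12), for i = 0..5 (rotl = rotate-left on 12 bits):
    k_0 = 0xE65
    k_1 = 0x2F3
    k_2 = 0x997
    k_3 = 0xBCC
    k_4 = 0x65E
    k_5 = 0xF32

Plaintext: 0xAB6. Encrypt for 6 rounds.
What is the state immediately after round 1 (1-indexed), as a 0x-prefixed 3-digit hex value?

0x162

s_0 = plaintext = 0xAB6
s_1 = Round(s_0, k_0) = 0x162
s_2 = Round(s_1, k_1) = 0x51A
s_3 = Round(s_2, k_2) = 0xE6B
s_4 = Round(s_3, k_3) = 0xA1A
s_5 = Round(s_4, k_4) = 0x714
s_6 = Round(s_5, k_5) = 0x0B6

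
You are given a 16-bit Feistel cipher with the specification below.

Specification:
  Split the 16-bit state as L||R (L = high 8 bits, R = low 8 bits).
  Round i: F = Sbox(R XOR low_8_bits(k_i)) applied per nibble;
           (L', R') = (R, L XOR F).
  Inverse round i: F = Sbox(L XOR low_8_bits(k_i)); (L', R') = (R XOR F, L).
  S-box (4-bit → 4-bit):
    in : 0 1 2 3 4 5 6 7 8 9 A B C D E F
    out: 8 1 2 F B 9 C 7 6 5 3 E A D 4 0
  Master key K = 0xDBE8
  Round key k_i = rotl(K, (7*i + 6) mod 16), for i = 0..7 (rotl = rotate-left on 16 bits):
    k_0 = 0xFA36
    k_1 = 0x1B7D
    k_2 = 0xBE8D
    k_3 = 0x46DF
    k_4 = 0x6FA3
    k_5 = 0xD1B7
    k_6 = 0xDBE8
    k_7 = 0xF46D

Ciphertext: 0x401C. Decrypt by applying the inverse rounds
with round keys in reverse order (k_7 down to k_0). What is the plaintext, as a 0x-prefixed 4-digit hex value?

0x0CD2

s_0 = ciphertext = 0x401C
s_1 = InvRound(s_0, k_7) = 0x3140
s_2 = InvRound(s_1, k_6) = 0x9531
s_3 = InvRound(s_2, k_5) = 0x1395
s_4 = InvRound(s_3, k_4) = 0x7D13
s_5 = InvRound(s_4, k_3) = 0x217D
s_6 = InvRound(s_5, k_2) = 0x4721
s_7 = InvRound(s_6, k_1) = 0xD247
s_8 = InvRound(s_7, k_0) = 0x0CD2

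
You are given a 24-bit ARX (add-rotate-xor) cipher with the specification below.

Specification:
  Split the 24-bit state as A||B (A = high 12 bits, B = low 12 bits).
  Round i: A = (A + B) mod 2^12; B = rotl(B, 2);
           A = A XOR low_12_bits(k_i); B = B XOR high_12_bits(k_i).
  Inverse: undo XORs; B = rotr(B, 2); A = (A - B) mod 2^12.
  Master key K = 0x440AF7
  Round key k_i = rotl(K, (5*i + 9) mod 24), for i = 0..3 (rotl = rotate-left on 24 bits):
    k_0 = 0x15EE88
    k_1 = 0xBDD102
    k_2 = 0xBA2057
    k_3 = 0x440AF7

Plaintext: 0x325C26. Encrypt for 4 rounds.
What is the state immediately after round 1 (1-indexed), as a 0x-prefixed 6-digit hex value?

0x1C31C5

s_0 = plaintext = 0x325C26
s_1 = Round(s_0, k_0) = 0x1C31C5
s_2 = Round(s_1, k_1) = 0x28ACC9
s_3 = Round(s_2, k_2) = 0xF04885
s_4 = Round(s_3, k_3) = 0xD7E656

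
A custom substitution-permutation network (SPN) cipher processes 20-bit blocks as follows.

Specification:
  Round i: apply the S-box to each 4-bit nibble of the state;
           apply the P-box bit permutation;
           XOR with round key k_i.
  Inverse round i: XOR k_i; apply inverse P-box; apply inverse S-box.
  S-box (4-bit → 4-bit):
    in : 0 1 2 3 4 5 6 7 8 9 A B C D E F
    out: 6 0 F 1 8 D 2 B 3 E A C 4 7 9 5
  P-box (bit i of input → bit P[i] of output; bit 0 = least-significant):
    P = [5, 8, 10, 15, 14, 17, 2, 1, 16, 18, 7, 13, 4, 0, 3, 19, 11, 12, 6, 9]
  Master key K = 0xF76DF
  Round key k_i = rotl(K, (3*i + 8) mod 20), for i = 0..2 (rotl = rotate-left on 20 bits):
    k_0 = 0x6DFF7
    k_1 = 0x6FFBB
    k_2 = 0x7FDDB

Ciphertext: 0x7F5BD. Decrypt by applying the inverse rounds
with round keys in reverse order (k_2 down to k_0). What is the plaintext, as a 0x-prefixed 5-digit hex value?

0xCBBF6

s_0 = ciphertext = 0x7F5BD
s_1 = InvRound(s_0, k_2) = 0xF11B3
s_2 = InvRound(s_1, k_1) = 0xEBE3B
s_3 = InvRound(s_2, k_0) = 0xCBBF6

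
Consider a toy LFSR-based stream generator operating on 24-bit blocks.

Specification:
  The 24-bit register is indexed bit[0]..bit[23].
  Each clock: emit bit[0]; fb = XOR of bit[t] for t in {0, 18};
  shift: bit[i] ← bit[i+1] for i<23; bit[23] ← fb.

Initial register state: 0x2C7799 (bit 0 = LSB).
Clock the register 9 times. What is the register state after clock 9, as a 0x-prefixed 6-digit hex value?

0x89163B

reg_0 = 0x2C7799
clock 1: out=1, reg = 0x163BCC
clock 2: out=0, reg = 0x8B1DE6
clock 3: out=0, reg = 0x458EF3
clock 4: out=1, reg = 0x22C779
clock 5: out=1, reg = 0x9163BC
clock 6: out=0, reg = 0x48B1DE
clock 7: out=0, reg = 0x2458EF
clock 8: out=1, reg = 0x122C77
clock 9: out=1, reg = 0x89163B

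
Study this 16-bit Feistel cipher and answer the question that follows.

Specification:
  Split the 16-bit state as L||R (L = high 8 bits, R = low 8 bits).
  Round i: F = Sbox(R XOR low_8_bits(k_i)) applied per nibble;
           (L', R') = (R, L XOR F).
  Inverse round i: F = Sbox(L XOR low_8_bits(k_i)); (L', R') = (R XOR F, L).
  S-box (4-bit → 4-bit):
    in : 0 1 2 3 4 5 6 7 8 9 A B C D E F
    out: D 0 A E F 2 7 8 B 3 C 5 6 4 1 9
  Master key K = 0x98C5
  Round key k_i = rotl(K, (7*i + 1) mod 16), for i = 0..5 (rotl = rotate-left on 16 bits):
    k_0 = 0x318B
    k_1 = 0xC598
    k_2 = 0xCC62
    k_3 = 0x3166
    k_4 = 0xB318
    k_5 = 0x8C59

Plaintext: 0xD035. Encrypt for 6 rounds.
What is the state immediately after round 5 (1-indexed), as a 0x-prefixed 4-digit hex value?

s_0 = plaintext = 0xD035
s_1 = Round(s_0, k_0) = 0x3581
s_2 = Round(s_1, k_1) = 0x8136
s_3 = Round(s_2, k_2) = 0x36AE
s_4 = Round(s_3, k_3) = 0xAE5D
s_5 = Round(s_4, k_4) = 0x5D5C
s_6 = Round(s_5, k_5) = 0x5C8F

0x5D5C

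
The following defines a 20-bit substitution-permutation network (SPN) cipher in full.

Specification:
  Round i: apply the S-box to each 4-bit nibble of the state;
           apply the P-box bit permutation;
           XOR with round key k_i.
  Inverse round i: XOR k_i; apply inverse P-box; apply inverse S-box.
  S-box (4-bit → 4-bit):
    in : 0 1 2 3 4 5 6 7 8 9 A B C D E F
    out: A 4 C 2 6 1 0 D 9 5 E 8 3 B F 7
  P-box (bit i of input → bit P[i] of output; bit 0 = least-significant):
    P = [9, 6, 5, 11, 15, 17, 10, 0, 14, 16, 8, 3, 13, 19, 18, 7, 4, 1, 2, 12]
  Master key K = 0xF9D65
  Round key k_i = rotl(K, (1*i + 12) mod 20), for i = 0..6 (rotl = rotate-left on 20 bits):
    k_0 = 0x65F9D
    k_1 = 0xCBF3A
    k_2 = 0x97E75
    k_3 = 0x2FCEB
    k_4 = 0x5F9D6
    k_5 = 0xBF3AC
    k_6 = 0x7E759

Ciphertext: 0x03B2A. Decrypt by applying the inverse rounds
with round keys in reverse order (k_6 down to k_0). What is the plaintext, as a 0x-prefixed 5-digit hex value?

0xE2071

s_0 = ciphertext = 0x03B2A
s_1 = InvRound(s_0, k_6) = 0xD1CEA
s_2 = InvRound(s_1, k_5) = 0x499FD
s_3 = InvRound(s_2, k_4) = 0x35DB1
s_4 = InvRound(s_3, k_3) = 0xC5A53
s_5 = InvRound(s_4, k_2) = 0x49311
s_6 = InvRound(s_5, k_1) = 0x3CB22
s_7 = InvRound(s_6, k_0) = 0xE2071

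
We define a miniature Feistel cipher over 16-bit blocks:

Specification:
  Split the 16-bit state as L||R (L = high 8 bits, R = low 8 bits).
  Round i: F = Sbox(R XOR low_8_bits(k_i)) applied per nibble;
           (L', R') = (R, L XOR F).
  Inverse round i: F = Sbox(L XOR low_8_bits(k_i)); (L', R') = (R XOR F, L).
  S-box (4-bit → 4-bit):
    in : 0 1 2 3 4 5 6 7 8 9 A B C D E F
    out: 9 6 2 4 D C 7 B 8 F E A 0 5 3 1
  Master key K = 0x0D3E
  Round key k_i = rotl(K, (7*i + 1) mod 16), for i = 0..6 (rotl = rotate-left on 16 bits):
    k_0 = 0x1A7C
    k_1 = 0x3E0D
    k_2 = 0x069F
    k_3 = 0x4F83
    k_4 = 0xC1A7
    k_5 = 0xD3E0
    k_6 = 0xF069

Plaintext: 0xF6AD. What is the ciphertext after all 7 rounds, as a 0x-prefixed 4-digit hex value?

0xA939

s_0 = plaintext = 0xF6AD
s_1 = Round(s_0, k_0) = 0xADA0
s_2 = Round(s_1, k_1) = 0xA048
s_3 = Round(s_2, k_2) = 0x48FB
s_4 = Round(s_3, k_3) = 0xFBF0
s_5 = Round(s_4, k_4) = 0xF030
s_6 = Round(s_5, k_5) = 0x30A9
s_7 = Round(s_6, k_6) = 0xA939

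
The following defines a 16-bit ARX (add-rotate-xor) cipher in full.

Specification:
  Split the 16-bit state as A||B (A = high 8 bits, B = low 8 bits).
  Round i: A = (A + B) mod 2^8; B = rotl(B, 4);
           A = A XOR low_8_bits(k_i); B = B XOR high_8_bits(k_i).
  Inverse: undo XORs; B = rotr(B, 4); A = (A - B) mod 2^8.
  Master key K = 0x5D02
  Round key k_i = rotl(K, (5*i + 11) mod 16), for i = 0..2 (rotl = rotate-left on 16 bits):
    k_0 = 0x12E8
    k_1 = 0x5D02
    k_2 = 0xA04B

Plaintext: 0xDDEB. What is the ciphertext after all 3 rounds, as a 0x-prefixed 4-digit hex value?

s_0 = plaintext = 0xDDEB
s_1 = Round(s_0, k_0) = 0x20AC
s_2 = Round(s_1, k_1) = 0xCE97
s_3 = Round(s_2, k_2) = 0x2ED9

0x2ED9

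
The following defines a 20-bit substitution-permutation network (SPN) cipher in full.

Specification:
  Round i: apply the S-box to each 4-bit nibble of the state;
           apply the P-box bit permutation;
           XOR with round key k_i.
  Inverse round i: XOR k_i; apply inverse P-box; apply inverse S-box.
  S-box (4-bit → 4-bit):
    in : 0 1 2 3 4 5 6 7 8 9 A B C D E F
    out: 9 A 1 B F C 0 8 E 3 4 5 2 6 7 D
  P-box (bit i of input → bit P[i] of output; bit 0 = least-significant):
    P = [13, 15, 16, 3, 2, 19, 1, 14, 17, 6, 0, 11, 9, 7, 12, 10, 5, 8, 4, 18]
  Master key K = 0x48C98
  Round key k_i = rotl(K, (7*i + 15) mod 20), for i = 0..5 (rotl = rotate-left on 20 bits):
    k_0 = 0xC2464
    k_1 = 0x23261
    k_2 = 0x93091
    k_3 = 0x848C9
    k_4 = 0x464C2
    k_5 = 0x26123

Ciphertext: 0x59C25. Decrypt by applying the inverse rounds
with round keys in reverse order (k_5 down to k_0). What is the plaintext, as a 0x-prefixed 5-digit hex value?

s_0 = ciphertext = 0x59C25
s_1 = InvRound(s_0, k_5) = 0x150FE
s_2 = InvRound(s_1, k_4) = 0xF562F
s_3 = InvRound(s_2, k_3) = 0x043BA
s_4 = InvRound(s_3, k_2) = 0x9BA8F
s_5 = InvRound(s_4, k_1) = 0x2C3E8
s_6 = InvRound(s_5, k_0) = 0x13233

0x13233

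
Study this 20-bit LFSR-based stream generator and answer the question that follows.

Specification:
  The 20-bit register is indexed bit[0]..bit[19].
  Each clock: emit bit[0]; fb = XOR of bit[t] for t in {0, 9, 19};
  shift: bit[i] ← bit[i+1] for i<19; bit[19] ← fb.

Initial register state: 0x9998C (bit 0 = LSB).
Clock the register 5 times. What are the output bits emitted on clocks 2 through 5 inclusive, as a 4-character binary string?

0110

reg_0 = 0x9998C
clock 1: out=0, reg = 0xCCCC6
clock 2: out=0, reg = 0xE6663
clock 3: out=1, reg = 0xF3331
clock 4: out=1, reg = 0xF9998
clock 5: out=0, reg = 0xFCCCC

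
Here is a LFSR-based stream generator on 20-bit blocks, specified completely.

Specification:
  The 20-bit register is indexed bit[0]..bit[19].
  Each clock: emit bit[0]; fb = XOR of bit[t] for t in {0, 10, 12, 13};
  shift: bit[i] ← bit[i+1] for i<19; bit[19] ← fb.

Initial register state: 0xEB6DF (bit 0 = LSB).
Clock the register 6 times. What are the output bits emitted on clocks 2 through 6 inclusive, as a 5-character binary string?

11110

reg_0 = 0xEB6DF
clock 1: out=1, reg = 0x75B6F
clock 2: out=1, reg = 0x3ADB7
clock 3: out=1, reg = 0x9D6DB
clock 4: out=1, reg = 0xCEB6D
clock 5: out=1, reg = 0x675B6
clock 6: out=0, reg = 0xB3ADB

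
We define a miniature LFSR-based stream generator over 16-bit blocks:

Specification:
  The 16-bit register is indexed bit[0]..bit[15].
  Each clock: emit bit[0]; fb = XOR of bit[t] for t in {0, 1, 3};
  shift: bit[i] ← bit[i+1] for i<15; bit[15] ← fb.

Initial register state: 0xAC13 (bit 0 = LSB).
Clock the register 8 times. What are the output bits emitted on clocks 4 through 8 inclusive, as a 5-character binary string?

reg_0 = 0xAC13
clock 1: out=1, reg = 0x5609
clock 2: out=1, reg = 0x2B04
clock 3: out=0, reg = 0x1582
clock 4: out=0, reg = 0x8AC1
clock 5: out=1, reg = 0xC560
clock 6: out=0, reg = 0x62B0
clock 7: out=0, reg = 0x3158
clock 8: out=0, reg = 0x98AC

01000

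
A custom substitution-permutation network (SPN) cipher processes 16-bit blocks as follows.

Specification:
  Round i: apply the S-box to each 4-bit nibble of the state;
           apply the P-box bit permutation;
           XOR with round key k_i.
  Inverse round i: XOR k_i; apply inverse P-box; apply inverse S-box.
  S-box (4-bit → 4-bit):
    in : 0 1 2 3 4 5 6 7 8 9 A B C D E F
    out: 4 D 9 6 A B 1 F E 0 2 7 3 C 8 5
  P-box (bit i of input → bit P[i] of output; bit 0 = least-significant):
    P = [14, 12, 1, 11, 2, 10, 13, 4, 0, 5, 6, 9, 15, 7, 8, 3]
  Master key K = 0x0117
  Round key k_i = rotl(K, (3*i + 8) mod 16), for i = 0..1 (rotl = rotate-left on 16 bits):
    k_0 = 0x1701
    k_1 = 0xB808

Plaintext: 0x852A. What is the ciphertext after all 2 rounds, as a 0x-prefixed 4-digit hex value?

0xCF2C

s_0 = plaintext = 0x852A
s_1 = Round(s_0, k_0) = 0x04BC
s_2 = Round(s_1, k_1) = 0xCF2C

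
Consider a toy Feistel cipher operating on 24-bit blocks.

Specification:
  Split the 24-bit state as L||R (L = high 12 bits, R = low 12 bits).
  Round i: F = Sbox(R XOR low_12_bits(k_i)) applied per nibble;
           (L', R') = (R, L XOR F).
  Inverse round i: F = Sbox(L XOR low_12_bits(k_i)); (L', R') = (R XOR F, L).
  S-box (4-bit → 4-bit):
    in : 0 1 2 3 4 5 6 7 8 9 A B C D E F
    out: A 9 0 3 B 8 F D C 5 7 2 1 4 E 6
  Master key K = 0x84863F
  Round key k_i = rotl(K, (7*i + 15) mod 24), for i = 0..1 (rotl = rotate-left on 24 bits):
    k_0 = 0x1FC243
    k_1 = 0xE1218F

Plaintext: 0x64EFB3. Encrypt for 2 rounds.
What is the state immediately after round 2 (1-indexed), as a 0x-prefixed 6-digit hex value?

s_0 = plaintext = 0x64EFB3
s_1 = Round(s_0, k_0) = 0xFB3224
s_2 = Round(s_1, k_1) = 0x224CC1

0x224CC1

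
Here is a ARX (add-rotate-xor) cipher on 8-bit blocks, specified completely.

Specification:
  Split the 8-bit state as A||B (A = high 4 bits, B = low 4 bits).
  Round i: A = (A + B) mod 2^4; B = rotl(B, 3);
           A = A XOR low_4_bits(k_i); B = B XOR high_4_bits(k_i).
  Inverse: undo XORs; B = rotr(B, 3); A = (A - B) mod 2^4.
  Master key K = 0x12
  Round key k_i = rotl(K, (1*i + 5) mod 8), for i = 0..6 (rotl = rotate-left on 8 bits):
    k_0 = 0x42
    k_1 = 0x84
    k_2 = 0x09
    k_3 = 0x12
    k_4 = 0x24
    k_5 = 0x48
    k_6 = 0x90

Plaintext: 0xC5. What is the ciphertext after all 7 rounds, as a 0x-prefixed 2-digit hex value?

0x3E

s_0 = plaintext = 0xC5
s_1 = Round(s_0, k_0) = 0x3E
s_2 = Round(s_1, k_1) = 0x5F
s_3 = Round(s_2, k_2) = 0xDF
s_4 = Round(s_3, k_3) = 0xEE
s_5 = Round(s_4, k_4) = 0x85
s_6 = Round(s_5, k_5) = 0x5E
s_7 = Round(s_6, k_6) = 0x3E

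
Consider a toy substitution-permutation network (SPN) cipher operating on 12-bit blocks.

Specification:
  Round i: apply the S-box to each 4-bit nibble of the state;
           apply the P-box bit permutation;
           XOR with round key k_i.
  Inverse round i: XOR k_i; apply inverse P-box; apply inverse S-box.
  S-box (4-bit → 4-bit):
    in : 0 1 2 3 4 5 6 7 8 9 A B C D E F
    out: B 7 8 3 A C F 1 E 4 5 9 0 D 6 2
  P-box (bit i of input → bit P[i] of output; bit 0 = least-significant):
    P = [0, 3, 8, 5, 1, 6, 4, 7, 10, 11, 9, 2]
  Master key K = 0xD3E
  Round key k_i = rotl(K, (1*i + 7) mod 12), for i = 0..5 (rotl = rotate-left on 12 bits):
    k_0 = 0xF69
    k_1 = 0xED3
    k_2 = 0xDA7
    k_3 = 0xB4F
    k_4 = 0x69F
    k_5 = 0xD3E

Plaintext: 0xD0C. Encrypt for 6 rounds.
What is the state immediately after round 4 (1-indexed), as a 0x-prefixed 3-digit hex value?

0xB5C

s_0 = plaintext = 0xD0C
s_1 = Round(s_0, k_0) = 0x9AF
s_2 = Round(s_1, k_1) = 0xCC9
s_3 = Round(s_2, k_2) = 0xCA7
s_4 = Round(s_3, k_3) = 0xB5C
s_5 = Round(s_4, k_4) = 0x20B
s_6 = Round(s_5, k_5) = 0xDD9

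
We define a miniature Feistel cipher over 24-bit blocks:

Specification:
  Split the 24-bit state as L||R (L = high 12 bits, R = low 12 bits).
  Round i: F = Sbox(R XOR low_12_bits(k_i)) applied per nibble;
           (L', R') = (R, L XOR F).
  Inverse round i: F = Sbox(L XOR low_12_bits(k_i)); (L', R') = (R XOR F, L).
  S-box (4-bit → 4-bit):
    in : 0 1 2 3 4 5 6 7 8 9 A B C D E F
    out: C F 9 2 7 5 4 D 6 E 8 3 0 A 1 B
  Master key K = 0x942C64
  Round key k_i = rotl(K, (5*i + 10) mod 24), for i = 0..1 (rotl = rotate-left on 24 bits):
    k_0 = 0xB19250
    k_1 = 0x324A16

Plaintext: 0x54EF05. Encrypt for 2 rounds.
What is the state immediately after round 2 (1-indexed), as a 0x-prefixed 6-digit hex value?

0xF1BACF

s_0 = plaintext = 0x54EF05
s_1 = Round(s_0, k_0) = 0xF05F1B
s_2 = Round(s_1, k_1) = 0xF1BACF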